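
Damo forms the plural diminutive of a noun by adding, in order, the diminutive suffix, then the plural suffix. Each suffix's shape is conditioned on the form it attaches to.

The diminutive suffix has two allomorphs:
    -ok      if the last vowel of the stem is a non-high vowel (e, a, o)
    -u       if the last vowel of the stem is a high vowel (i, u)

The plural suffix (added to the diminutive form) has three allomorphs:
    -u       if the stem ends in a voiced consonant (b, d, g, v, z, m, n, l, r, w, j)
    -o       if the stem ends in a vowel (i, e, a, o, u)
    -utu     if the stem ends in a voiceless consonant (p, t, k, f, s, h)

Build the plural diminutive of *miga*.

migaokutu

The last vowel of *miga* is /a/, which is a non-high vowel, so the diminutive suffix is -ok, giving *migaok*.
The diminutive form *migaok*: final sound = /k/, a voiceless consonant → -utu → *migaokutu*.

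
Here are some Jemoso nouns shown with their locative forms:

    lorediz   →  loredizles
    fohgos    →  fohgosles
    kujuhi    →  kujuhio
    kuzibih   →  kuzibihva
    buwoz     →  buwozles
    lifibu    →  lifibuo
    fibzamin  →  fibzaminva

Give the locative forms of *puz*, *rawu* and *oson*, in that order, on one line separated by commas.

puzles, rawuo, osonva

The suffix is conditioned by the final sound: -les when the stem ends in a sibilant (*lorediz*, *fohgos*, *buwoz*); -va when the stem ends in a non-sibilant consonant (*kuzibih*, *fibzamin*); -o when the stem ends in a vowel (*kujuhi*, *lifibu*).
*puz* — final sound /z/ (a sibilant) → -les → *puzles*.
*rawu*: final sound = /u/, a vowel → -o → *rawuo*.
*oson*: final sound = /n/, a non-sibilant consonant → -va → *osonva*.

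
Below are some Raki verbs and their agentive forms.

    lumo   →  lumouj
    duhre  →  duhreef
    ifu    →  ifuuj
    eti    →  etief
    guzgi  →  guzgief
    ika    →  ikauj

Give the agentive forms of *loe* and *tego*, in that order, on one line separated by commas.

Looking at the last vowel of each stem: -ef when the last vowel of the stem is a front vowel (*duhre*, *eti*, *guzgi*); -uj when the last vowel of the stem is a back vowel (*lumo*, *ifu*, *ika*).
The last vowel of *loe* is /e/, which is a front vowel, so the suffix is -ef, giving *loeef*.
*tego*: last vowel = /o/, a back vowel → -uj → *tegouj*.

loeef, tegouj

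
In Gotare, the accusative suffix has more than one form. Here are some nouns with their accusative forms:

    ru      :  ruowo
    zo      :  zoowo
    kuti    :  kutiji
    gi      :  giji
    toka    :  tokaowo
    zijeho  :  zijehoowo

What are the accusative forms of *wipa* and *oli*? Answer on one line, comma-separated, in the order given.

wipaowo, oliji

The pattern is front/back vowel harmony: -ji when the last vowel of the stem is a front vowel (*kuti*, *gi*); -owo when the last vowel of the stem is a back vowel (*ru*, *zo*, *toka*, *zijeho*).
The last vowel of *wipa* is /a/, which is a back vowel, so the suffix is -owo, giving *wipaowo*.
Since the last vowel of *oli* is /i/ (a front vowel), it takes -ji, giving *oliji*.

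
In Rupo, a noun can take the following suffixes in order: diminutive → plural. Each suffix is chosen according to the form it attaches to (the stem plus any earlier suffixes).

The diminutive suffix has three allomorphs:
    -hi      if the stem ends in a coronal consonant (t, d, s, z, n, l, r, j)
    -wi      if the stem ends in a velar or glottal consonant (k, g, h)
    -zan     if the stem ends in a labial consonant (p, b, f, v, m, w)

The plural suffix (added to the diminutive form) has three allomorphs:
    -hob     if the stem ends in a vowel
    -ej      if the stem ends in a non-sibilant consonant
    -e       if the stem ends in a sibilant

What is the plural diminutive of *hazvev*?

The final consonant of *hazvev* is /v/, which is labial, so the diminutive suffix is -zan, giving *hazvevzan*.
The diminutive form *hazvevzan* — final sound /n/ (a non-sibilant consonant) → -ej → *hazvevzanej*.

hazvevzanej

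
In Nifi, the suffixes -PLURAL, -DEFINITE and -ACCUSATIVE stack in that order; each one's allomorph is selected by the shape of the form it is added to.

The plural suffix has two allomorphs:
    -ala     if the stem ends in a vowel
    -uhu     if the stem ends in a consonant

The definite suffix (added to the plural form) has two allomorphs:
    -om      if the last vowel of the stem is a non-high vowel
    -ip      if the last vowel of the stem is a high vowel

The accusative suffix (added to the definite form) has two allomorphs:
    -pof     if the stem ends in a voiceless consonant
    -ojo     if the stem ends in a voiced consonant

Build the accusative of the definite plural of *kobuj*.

*kobuj*: final sound = /j/, a consonant → -uhu → *kobujuhu*.
The plural form *kobujuhu*: last vowel = /u/, a high vowel → -ip → *kobujuhuip*.
The definite form *kobujuhuip* — final consonant /p/ (voiceless) → -pof → *kobujuhuippof*.

kobujuhuippof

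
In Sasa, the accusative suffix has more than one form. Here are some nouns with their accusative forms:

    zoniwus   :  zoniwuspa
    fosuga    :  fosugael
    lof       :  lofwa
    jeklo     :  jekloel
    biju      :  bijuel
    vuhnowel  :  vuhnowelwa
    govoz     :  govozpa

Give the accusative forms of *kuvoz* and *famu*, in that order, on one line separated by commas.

The pattern is sibilance of the final sound: -pa when the stem ends in a sibilant (*zoniwus*, *govoz*); -wa when the stem ends in a non-sibilant consonant (*lof*, *vuhnowel*); -el when the stem ends in a vowel (*fosuga*, *jeklo*, *biju*).
Since the final sound of *kuvoz* is /z/ (a sibilant), it takes -pa, giving *kuvozpa*.
*famu* — final sound /u/ (a vowel) → -el → *famuel*.

kuvozpa, famuel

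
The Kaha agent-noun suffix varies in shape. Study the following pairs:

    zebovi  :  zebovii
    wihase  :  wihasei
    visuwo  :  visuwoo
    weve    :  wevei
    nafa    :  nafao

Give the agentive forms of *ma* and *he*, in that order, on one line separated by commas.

The alternation tracks the last vowel of the stem — -i when the last vowel of the stem is a front vowel (*zebovi*, *wihase*, *weve*); -o when the last vowel of the stem is a back vowel (*visuwo*, *nafa*).
Since the last vowel of *ma* is /a/ (a back vowel), it takes -o, giving *mao*.
*he* — last vowel /e/ (a front vowel) → -i → *hei*.

mao, hei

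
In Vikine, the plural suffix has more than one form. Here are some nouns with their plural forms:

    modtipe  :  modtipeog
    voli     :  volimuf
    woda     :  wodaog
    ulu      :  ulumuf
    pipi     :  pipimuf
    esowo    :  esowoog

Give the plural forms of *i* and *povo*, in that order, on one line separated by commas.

imuf, povoog

The pattern is height harmony: -muf when the last vowel of the stem is a high vowel (*voli*, *ulu*, *pipi*); -og when the last vowel of the stem is a non-high vowel (*modtipe*, *woda*, *esowo*).
Since the last vowel of *i* is /i/ (a high vowel), it takes -muf, giving *imuf*.
*povo*: last vowel = /o/, a non-high vowel → -og → *povoog*.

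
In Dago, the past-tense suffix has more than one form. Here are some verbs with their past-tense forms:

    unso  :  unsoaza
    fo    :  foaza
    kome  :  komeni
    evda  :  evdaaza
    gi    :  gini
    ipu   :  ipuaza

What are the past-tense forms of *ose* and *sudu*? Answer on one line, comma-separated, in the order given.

oseni, suduaza

Looking at the last vowel of each stem: -ni when the last vowel of the stem is a front vowel (*kome*, *gi*); -aza when the last vowel of the stem is a back vowel (*unso*, *fo*, *evda*, *ipu*).
Since the last vowel of *ose* is /e/ (a front vowel), it takes -ni, giving *oseni*.
*sudu* — last vowel /u/ (a back vowel) → -aza → *suduaza*.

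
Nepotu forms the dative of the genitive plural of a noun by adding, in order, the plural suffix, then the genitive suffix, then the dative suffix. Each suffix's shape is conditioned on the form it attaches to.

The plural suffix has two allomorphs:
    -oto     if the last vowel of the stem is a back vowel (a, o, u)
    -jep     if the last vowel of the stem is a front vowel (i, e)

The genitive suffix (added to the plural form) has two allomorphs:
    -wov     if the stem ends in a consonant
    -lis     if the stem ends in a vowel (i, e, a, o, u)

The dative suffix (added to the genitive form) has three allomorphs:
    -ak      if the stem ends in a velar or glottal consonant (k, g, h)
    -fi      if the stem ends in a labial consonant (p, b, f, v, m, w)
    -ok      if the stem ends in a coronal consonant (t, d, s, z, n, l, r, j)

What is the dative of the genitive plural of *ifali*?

ifalijepwovfi

*ifali* — last vowel /i/ (a front vowel) → -jep → *ifalijep*.
The plural form *ifalijep* — final sound /p/ (a consonant) → -wov → *ifalijepwov*.
The genitive form *ifalijepwov* — final consonant /v/ (labial) → -fi → *ifalijepwovfi*.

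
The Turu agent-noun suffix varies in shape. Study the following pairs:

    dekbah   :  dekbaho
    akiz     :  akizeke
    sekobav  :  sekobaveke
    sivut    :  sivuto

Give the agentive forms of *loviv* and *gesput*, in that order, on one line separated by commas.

loviveke, gesputo

Looking at the final consonant of each stem: -o when the stem ends in a voiceless consonant (*dekbah*, *sivut*); -eke when the stem ends in a voiced consonant (*akiz*, *sekobav*).
*loviv* — final consonant /v/ (voiced) → -eke → *loviveke*.
*gesput* — final consonant /t/ (voiceless) → -o → *gesputo*.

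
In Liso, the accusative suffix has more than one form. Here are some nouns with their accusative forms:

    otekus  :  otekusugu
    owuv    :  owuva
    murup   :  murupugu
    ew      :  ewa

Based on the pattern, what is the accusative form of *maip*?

The suffix is conditioned by the final consonant: -ugu when the stem ends in a voiceless consonant (*otekus*, *murup*); -a when the stem ends in a voiced consonant (*owuv*, *ew*).
*maip*: final consonant = /p/, voiceless → -ugu → *maipugu*.

maipugu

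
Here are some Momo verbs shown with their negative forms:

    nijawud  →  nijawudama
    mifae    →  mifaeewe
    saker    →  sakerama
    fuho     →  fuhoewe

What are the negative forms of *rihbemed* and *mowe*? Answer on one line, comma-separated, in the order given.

The pattern is consonant vs. vowel: -ama when the stem ends in a consonant (*nijawud*, *saker*); -ewe when the stem ends in a vowel (*mifae*, *fuho*).
*rihbemed* — final sound /d/ (a consonant) → -ama → *rihbemedama*.
*mowe*: final sound = /e/, a vowel → -ewe → *moweewe*.

rihbemedama, moweewe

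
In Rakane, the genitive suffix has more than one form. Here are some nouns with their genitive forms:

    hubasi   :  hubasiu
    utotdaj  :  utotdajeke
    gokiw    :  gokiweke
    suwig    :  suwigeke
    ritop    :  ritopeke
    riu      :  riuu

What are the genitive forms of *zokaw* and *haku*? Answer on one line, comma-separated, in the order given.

The alternation tracks the final sound of the stem — -eke when the stem ends in a consonant (*utotdaj*, *gokiw*, *suwig*, *ritop*); -u when the stem ends in a vowel (*hubasi*, *riu*).
*zokaw* — final sound /w/ (a consonant) → -eke → *zokaweke*.
*haku*: final sound = /u/, a vowel → -u → *hakuu*.

zokaweke, hakuu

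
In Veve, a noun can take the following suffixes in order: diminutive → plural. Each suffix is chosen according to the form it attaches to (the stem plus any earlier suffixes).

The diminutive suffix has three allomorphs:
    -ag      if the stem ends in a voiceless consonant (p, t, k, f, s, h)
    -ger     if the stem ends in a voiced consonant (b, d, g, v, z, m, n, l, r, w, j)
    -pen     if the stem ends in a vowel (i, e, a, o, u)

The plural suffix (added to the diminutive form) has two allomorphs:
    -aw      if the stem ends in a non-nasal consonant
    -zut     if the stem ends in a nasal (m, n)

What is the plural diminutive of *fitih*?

fitihagaw

*fitih* — final sound /h/ (a voiceless consonant) → -ag → *fitihag*.
The diminutive form *fitihag* — final consonant /g/ (non-nasal) → -aw → *fitihagaw*.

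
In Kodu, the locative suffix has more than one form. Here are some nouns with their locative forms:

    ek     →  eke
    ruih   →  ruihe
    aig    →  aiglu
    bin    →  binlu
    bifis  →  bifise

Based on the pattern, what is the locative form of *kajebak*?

The pattern is voicing of the final consonant: -e when the stem ends in a voiceless consonant (*ek*, *ruih*, *bifis*); -lu when the stem ends in a voiced consonant (*aig*, *bin*).
Since the final consonant of *kajebak* is /k/ (voiceless), it takes -e, giving *kajebake*.

kajebake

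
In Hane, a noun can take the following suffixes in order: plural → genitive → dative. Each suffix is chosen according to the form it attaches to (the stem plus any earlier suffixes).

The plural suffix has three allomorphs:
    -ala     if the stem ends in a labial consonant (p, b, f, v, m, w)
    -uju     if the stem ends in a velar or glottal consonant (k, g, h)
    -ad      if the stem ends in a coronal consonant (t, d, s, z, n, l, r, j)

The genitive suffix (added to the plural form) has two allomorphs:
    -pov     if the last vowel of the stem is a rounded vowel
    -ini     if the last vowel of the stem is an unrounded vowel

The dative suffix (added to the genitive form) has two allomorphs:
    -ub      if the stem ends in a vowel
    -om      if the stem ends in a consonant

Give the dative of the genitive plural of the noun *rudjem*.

*rudjem*: final consonant = /m/, labial → -ala → *rudjemala*.
Since the last vowel of the plural form *rudjemala* is /a/ (an unrounded vowel), it takes -ini, giving *rudjemalaini*.
The genitive form *rudjemalaini* — final sound /i/ (a vowel) → -ub → *rudjemalainiub*.

rudjemalainiub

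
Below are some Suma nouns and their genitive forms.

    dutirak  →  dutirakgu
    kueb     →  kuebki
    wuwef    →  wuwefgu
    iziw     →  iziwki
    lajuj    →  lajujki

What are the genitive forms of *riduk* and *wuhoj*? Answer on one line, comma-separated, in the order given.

ridukgu, wuhojki

The pattern is voicing of the final consonant: -gu when the stem ends in a voiceless consonant (*dutirak*, *wuwef*); -ki when the stem ends in a voiced consonant (*kueb*, *iziw*, *lajuj*).
*riduk* — final consonant /k/ (voiceless) → -gu → *ridukgu*.
The final consonant of *wuhoj* is /j/, which is voiced, so the suffix is -ki, giving *wuhojki*.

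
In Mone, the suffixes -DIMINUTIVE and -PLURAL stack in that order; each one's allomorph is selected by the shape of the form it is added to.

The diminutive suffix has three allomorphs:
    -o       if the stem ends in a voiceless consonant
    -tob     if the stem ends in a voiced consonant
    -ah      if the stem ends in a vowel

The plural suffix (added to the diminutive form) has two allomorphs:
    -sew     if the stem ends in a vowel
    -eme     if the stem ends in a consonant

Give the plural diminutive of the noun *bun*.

Since the final sound of *bun* is /n/ (a voiced consonant), it takes -tob, giving *buntob*.
The diminutive form *buntob* — final sound /b/ (a consonant) → -eme → *buntobeme*.

buntobeme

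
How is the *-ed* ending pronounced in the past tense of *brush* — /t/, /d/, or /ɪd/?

/t/

The stem *brush* ends in a voiceless consonant other than /t/.
The -ed suffix is realized as /ɪd/ after /t, d/; as /t/ after other voiceless consonants; and as /d/ after other voiced sounds.
So -ed on *brush* is pronounced /t/.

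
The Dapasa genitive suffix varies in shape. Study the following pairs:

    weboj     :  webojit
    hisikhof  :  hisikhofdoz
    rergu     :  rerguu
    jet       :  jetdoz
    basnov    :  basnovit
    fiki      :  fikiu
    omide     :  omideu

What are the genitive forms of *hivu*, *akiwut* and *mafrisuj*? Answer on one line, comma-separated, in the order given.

hivuu, akiwutdoz, mafrisujit

Looking at the final sound of each stem: -doz when the stem ends in a voiceless consonant (*hisikhof*, *jet*); -it when the stem ends in a voiced consonant (*weboj*, *basnov*); -u when the stem ends in a vowel (*rergu*, *fiki*, *omide*).
Since the final sound of *hivu* is /u/ (a vowel), it takes -u, giving *hivuu*.
*akiwut*: final sound = /t/, a voiceless consonant → -doz → *akiwutdoz*.
Since the final sound of *mafrisuj* is /j/ (a voiced consonant), it takes -it, giving *mafrisujit*.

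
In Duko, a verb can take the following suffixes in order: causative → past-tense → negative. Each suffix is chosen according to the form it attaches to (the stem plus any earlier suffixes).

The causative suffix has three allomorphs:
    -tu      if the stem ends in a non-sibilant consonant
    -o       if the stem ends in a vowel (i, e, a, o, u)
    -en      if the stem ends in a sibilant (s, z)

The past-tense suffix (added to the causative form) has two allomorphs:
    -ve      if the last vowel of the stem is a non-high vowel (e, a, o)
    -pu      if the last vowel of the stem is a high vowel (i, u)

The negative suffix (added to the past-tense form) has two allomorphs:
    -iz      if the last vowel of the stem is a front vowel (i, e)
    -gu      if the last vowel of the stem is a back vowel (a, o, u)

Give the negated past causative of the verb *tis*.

*tis*: final sound = /s/, a sibilant → -en → *tisen*.
The causative form *tisen*: last vowel = /e/, a non-high vowel → -ve → *tisenve*.
The past-tense form *tisenve* — last vowel /e/ (a front vowel) → -iz → *tisenveiz*.

tisenveiz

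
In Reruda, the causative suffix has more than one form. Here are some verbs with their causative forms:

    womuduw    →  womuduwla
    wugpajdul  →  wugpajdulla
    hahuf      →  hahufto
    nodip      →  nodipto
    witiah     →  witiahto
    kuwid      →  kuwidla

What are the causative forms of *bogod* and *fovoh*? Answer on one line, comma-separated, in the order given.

The suffix is conditioned by the final consonant: -to when the stem ends in a voiceless consonant (*hahuf*, *nodip*, *witiah*); -la when the stem ends in a voiced consonant (*womuduw*, *wugpajdul*, *kuwid*).
*bogod*: final consonant = /d/, voiced → -la → *bogodla*.
*fovoh*: final consonant = /h/, voiceless → -to → *fovohto*.

bogodla, fovohto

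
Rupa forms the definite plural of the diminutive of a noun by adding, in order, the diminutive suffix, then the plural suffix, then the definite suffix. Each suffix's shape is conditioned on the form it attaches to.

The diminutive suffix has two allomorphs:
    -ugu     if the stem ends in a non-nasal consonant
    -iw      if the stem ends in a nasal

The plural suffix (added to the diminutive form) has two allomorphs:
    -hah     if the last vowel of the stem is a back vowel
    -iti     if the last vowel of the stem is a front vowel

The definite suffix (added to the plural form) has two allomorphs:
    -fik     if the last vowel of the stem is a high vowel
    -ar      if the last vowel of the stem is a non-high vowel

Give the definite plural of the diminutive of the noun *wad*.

waduguhahar

Since the final consonant of *wad* is /d/ (non-nasal), it takes -ugu, giving *wadugu*.
The last vowel of the diminutive form *wadugu* is /u/, which is a back vowel, so the plural suffix is -hah, giving *waduguhah*.
Since the last vowel of the plural form *waduguhah* is /a/ (a non-high vowel), it takes -ar, giving *waduguhahar*.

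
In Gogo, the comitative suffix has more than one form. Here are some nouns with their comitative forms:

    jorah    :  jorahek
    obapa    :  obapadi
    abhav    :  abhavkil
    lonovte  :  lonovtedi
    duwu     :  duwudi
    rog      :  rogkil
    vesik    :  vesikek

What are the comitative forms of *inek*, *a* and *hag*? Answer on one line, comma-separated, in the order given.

inekek, adi, hagkil

Looking at the final sound of each stem: -ek when the stem ends in a voiceless consonant (*jorah*, *vesik*); -kil when the stem ends in a voiced consonant (*abhav*, *rog*); -di when the stem ends in a vowel (*obapa*, *lonovte*, *duwu*).
*inek* — final sound /k/ (a voiceless consonant) → -ek → *inekek*.
*a* — final sound /a/ (a vowel) → -di → *adi*.
Since the final sound of *hag* is /g/ (a voiced consonant), it takes -kil, giving *hagkil*.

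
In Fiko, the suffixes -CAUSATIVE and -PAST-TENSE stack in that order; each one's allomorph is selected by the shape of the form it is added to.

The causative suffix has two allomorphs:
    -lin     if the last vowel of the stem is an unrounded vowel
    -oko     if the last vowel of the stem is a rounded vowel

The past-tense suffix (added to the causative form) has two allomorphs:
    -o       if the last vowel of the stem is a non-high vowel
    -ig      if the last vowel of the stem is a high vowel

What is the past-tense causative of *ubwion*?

The last vowel of *ubwion* is /o/, which is a rounded vowel, so the causative suffix is -oko, giving *ubwionoko*.
The causative form *ubwionoko* — last vowel /o/ (a non-high vowel) → -o → *ubwionokoo*.

ubwionokoo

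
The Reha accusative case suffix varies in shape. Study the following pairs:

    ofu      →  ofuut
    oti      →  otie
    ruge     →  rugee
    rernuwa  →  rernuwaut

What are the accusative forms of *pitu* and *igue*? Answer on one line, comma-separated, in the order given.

pituut, iguee

Looking at the last vowel of each stem: -e when the last vowel of the stem is a front vowel (*oti*, *ruge*); -ut when the last vowel of the stem is a back vowel (*ofu*, *rernuwa*).
The last vowel of *pitu* is /u/, which is a back vowel, so the suffix is -ut, giving *pituut*.
*igue*: last vowel = /e/, a front vowel → -e → *iguee*.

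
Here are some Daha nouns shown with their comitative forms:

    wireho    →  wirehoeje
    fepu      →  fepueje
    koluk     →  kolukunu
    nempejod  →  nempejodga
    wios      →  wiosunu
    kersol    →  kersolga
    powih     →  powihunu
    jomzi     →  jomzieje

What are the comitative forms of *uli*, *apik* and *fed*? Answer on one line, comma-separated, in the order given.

The alternation tracks the final sound of the stem — -unu when the stem ends in a voiceless consonant (*koluk*, *wios*, *powih*); -ga when the stem ends in a voiced consonant (*nempejod*, *kersol*); -eje when the stem ends in a vowel (*wireho*, *fepu*, *jomzi*).
*uli* — final sound /i/ (a vowel) → -eje → *ulieje*.
*apik* — final sound /k/ (a voiceless consonant) → -unu → *apikunu*.
Since the final sound of *fed* is /d/ (a voiced consonant), it takes -ga, giving *fedga*.

ulieje, apikunu, fedga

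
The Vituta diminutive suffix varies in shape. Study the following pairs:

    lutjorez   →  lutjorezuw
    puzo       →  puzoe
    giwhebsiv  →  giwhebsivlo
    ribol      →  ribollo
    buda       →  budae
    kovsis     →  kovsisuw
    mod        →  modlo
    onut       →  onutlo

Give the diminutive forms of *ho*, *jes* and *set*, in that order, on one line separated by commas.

hoe, jesuw, setlo

The pattern is sibilance of the final sound: -uw when the stem ends in a sibilant (*lutjorez*, *kovsis*); -lo when the stem ends in a non-sibilant consonant (*giwhebsiv*, *ribol*, *mod*, *onut*); -e when the stem ends in a vowel (*puzo*, *buda*).
The final sound of *ho* is /o/, which is a vowel, so the suffix is -e, giving *hoe*.
*jes*: final sound = /s/, a sibilant → -uw → *jesuw*.
*set*: final sound = /t/, a non-sibilant consonant → -lo → *setlo*.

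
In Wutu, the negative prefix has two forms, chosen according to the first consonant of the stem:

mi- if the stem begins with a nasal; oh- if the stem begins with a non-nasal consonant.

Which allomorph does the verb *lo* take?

The first consonant of *lo* is /l/, which is non-nasal, so the prefix is oh-.

oh-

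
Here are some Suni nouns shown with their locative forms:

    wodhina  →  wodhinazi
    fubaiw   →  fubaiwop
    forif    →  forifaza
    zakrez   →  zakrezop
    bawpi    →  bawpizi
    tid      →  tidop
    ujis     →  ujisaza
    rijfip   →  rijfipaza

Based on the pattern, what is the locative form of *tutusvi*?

tutusvizi

The alternation tracks the final sound of the stem — -aza when the stem ends in a voiceless consonant (*forif*, *ujis*, *rijfip*); -op when the stem ends in a voiced consonant (*fubaiw*, *zakrez*, *tid*); -zi when the stem ends in a vowel (*wodhina*, *bawpi*).
*tutusvi*: final sound = /i/, a vowel → -zi → *tutusvizi*.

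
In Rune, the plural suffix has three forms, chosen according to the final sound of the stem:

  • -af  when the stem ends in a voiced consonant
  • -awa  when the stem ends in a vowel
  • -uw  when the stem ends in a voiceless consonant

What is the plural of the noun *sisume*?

sisumeawa

*sisume* — final sound /e/ (a vowel) → -awa → *sisumeawa*.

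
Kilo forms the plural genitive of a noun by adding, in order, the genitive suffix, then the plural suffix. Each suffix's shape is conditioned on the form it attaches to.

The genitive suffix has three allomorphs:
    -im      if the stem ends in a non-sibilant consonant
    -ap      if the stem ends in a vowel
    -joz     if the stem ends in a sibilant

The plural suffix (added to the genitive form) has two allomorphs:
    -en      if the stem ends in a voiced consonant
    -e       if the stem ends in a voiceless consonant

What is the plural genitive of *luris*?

The final sound of *luris* is /s/, which is a sibilant, so the genitive suffix is -joz, giving *lurisjoz*.
Since the final consonant of the genitive form *lurisjoz* is /z/ (voiced), it takes -en, giving *lurisjozen*.

lurisjozen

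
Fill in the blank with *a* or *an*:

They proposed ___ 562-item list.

The indefinite article is chosen by the initial *sound* of the following word, not its spelling.
The number *562* is spoken "five hundred …", beginning with /faɪv/ — a consonant sound.
So the article is *a*: They proposed a 562-item list.

a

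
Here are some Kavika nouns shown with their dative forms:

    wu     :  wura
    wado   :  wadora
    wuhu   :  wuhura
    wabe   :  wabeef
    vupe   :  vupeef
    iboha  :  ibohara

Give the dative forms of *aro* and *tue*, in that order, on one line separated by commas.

The pattern is front/back vowel harmony: -ef when the last vowel of the stem is a front vowel (*wabe*, *vupe*); -ra when the last vowel of the stem is a back vowel (*wu*, *wado*, *wuhu*, *iboha*).
Since the last vowel of *aro* is /o/ (a back vowel), it takes -ra, giving *arora*.
Since the last vowel of *tue* is /e/ (a front vowel), it takes -ef, giving *tueef*.

arora, tueef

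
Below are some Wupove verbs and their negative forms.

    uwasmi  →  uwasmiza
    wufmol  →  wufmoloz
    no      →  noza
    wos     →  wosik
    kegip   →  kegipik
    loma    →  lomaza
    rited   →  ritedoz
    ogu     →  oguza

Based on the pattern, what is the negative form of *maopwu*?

The alternation tracks the final sound of the stem — -ik when the stem ends in a voiceless consonant (*wos*, *kegip*); -oz when the stem ends in a voiced consonant (*wufmol*, *rited*); -za when the stem ends in a vowel (*uwasmi*, *no*, *loma*, *ogu*).
Since the final sound of *maopwu* is /u/ (a vowel), it takes -za, giving *maopwuza*.

maopwuza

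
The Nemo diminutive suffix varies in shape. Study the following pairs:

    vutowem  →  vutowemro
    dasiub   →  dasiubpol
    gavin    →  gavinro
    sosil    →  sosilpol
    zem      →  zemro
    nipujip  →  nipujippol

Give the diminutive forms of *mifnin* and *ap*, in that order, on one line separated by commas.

The alternation tracks the final consonant of the stem — -ro when the stem ends in a nasal (*vutowem*, *gavin*, *zem*); -pol when the stem ends in a non-nasal consonant (*dasiub*, *sosil*, *nipujip*).
*mifnin*: final consonant = /n/, a nasal → -ro → *mifninro*.
*ap*: final consonant = /p/, non-nasal → -pol → *appol*.

mifninro, appol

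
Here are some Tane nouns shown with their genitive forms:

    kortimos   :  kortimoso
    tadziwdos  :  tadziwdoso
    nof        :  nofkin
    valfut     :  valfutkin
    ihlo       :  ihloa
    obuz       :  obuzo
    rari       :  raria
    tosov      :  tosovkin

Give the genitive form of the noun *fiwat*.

The pattern is sibilance of the final sound: -o when the stem ends in a sibilant (*kortimos*, *tadziwdos*, *obuz*); -kin when the stem ends in a non-sibilant consonant (*nof*, *valfut*, *tosov*); -a when the stem ends in a vowel (*ihlo*, *rari*).
Since the final sound of *fiwat* is /t/ (a non-sibilant consonant), it takes -kin, giving *fiwatkin*.

fiwatkin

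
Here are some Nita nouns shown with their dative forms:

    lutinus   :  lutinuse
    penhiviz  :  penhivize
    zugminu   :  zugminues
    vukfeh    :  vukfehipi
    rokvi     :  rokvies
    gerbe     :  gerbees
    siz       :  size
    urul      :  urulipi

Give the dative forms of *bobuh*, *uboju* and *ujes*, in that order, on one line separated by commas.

The alternation tracks the final sound of the stem — -e when the stem ends in a sibilant (*lutinus*, *penhiviz*, *siz*); -ipi when the stem ends in a non-sibilant consonant (*vukfeh*, *urul*); -es when the stem ends in a vowel (*zugminu*, *rokvi*, *gerbe*).
*bobuh*: final sound = /h/, a non-sibilant consonant → -ipi → *bobuhipi*.
Since the final sound of *uboju* is /u/ (a vowel), it takes -es, giving *ubojues*.
*ujes*: final sound = /s/, a sibilant → -e → *ujese*.

bobuhipi, ubojues, ujese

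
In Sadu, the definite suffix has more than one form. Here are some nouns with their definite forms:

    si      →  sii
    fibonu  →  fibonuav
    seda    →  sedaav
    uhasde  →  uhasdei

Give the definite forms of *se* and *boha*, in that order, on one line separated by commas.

sei, bohaav

The suffix is conditioned by the last vowel: -i when the last vowel of the stem is a front vowel (*si*, *uhasde*); -av when the last vowel of the stem is a back vowel (*fibonu*, *seda*).
The last vowel of *se* is /e/, which is a front vowel, so the suffix is -i, giving *sei*.
*boha* — last vowel /a/ (a back vowel) → -av → *bohaav*.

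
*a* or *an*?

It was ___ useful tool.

a

The indefinite article is chosen by the initial *sound* of the following word, not its spelling.
*useful* begins with the sound /juː/ (u pronounced /juː/) — a consonant sound.
So the article is *a*: It was a useful tool.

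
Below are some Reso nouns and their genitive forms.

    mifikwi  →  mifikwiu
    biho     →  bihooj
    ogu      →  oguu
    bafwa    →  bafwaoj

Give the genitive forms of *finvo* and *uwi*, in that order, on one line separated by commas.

The pattern is height harmony: -u when the last vowel of the stem is a high vowel (*mifikwi*, *ogu*); -oj when the last vowel of the stem is a non-high vowel (*biho*, *bafwa*).
Since the last vowel of *finvo* is /o/ (a non-high vowel), it takes -oj, giving *finvooj*.
*uwi*: last vowel = /i/, a high vowel → -u → *uwiu*.

finvooj, uwiu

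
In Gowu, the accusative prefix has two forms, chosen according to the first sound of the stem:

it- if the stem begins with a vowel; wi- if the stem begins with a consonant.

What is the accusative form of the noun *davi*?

widavi

Since the first sound of *davi* is /d/ (a consonant), it takes wi-, giving *widavi*.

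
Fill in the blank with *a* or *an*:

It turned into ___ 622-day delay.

a

The indefinite article is chosen by the initial *sound* of the following word, not its spelling.
The number *622* is spoken "six hundred …", beginning with /sɪks/ — a consonant sound.
So the article is *a*: It turned into a 622-day delay.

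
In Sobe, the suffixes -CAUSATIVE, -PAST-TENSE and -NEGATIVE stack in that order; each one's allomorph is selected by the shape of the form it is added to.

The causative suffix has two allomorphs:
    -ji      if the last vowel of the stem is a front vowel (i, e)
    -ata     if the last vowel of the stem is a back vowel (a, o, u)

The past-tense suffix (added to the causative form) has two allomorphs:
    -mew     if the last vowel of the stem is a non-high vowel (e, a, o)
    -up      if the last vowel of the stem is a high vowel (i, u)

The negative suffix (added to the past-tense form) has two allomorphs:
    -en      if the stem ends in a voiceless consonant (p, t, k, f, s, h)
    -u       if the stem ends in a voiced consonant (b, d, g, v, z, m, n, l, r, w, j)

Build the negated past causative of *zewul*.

zewulatamewu

The last vowel of *zewul* is /u/, which is a back vowel, so the causative suffix is -ata, giving *zewulata*.
The causative form *zewulata*: last vowel = /a/, a non-high vowel → -mew → *zewulatamew*.
Since the final consonant of the past-tense form *zewulatamew* is /w/ (voiced), it takes -u, giving *zewulatamewu*.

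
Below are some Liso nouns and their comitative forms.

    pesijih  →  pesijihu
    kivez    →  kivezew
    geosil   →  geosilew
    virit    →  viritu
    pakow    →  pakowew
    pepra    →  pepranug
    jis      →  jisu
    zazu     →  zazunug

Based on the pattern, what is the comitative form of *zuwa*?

Looking at the final sound of each stem: -u when the stem ends in a voiceless consonant (*pesijih*, *virit*, *jis*); -ew when the stem ends in a voiced consonant (*kivez*, *geosil*, *pakow*); -nug when the stem ends in a vowel (*pepra*, *zazu*).
Since the final sound of *zuwa* is /a/ (a vowel), it takes -nug, giving *zuwanug*.

zuwanug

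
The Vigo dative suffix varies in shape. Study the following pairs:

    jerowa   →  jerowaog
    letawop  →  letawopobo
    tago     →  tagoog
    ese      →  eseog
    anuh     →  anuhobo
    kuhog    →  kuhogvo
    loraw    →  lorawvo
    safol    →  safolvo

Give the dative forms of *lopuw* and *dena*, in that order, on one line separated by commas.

lopuwvo, denaog

The suffix is conditioned by the final sound: -obo when the stem ends in a voiceless consonant (*letawop*, *anuh*); -vo when the stem ends in a voiced consonant (*kuhog*, *loraw*, *safol*); -og when the stem ends in a vowel (*jerowa*, *tago*, *ese*).
*lopuw* — final sound /w/ (a voiced consonant) → -vo → *lopuwvo*.
Since the final sound of *dena* is /a/ (a vowel), it takes -og, giving *denaog*.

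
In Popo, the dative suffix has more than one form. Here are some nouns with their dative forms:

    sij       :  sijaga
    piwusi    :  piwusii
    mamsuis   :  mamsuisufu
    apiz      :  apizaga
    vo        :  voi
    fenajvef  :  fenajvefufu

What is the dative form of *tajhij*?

tajhijaga

The suffix is conditioned by the final sound: -ufu when the stem ends in a voiceless consonant (*mamsuis*, *fenajvef*); -aga when the stem ends in a voiced consonant (*sij*, *apiz*); -i when the stem ends in a vowel (*piwusi*, *vo*).
Since the final sound of *tajhij* is /j/ (a voiced consonant), it takes -aga, giving *tajhijaga*.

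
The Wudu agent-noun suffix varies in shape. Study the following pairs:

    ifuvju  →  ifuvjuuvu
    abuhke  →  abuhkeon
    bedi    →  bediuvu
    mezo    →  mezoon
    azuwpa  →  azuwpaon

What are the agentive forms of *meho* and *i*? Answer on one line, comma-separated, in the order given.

mehoon, iuvu

Looking at the last vowel of each stem: -uvu when the last vowel of the stem is a high vowel (*ifuvju*, *bedi*); -on when the last vowel of the stem is a non-high vowel (*abuhke*, *mezo*, *azuwpa*).
Since the last vowel of *meho* is /o/ (a non-high vowel), it takes -on, giving *mehoon*.
The last vowel of *i* is /i/, which is a high vowel, so the suffix is -uvu, giving *iuvu*.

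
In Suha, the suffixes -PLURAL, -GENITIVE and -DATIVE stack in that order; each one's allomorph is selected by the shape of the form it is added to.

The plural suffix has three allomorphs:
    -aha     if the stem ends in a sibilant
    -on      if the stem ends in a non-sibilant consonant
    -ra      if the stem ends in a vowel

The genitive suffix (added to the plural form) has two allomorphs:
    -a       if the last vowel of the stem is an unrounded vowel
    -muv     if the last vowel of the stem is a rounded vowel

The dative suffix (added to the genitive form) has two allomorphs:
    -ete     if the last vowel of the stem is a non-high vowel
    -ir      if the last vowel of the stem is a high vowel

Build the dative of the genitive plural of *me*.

Since the final sound of *me* is /e/ (a vowel), it takes -ra, giving *mera*.
The plural form *mera* — last vowel /a/ (an unrounded vowel) → -a → *meraa*.
The genitive form *meraa* — last vowel /a/ (a non-high vowel) → -ete → *meraaete*.

meraaete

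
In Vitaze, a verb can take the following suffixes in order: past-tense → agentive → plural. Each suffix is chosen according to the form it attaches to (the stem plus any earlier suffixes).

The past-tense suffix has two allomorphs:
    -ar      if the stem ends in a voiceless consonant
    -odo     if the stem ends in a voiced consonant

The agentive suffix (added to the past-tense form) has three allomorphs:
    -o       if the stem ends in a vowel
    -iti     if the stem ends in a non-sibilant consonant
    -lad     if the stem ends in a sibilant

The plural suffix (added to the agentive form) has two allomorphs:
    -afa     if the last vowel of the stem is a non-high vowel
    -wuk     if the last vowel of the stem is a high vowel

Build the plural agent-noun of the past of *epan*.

*epan* — final consonant /n/ (voiced) → -odo → *epanodo*.
Since the final sound of the past-tense form *epanodo* is /o/ (a vowel), it takes -o, giving *epanodoo*.
The agentive form *epanodoo*: last vowel = /o/, a non-high vowel → -afa → *epanodooafa*.

epanodooafa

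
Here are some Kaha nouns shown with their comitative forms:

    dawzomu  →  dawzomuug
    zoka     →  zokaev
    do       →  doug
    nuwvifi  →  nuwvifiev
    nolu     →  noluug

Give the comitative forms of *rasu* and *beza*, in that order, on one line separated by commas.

The suffix is conditioned by the last vowel: -ug when the last vowel of the stem is a rounded vowel (*dawzomu*, *do*, *nolu*); -ev when the last vowel of the stem is an unrounded vowel (*zoka*, *nuwvifi*).
Since the last vowel of *rasu* is /u/ (a rounded vowel), it takes -ug, giving *rasuug*.
The last vowel of *beza* is /a/, which is an unrounded vowel, so the suffix is -ev, giving *bezaev*.

rasuug, bezaev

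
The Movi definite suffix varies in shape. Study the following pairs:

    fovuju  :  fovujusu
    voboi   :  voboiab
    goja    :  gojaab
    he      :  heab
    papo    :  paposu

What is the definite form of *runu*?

The alternation tracks the last vowel of the stem — -su when the last vowel of the stem is a rounded vowel (*fovuju*, *papo*); -ab when the last vowel of the stem is an unrounded vowel (*voboi*, *goja*, *he*).
The last vowel of *runu* is /u/, which is a rounded vowel, so the suffix is -su, giving *runusu*.

runusu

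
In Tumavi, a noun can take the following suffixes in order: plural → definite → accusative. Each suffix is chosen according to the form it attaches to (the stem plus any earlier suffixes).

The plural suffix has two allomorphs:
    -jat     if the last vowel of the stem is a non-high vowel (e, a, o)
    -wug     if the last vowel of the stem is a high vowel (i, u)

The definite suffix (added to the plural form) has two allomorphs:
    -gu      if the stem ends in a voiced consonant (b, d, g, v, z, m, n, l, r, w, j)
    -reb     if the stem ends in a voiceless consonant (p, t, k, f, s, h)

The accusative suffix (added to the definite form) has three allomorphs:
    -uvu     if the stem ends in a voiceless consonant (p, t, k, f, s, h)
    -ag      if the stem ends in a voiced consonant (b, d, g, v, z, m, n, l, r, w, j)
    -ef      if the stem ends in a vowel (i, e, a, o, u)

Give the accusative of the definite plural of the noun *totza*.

totzajatrebag

*totza* — last vowel /a/ (a non-high vowel) → -jat → *totzajat*.
The plural form *totzajat*: final consonant = /t/, voiceless → -reb → *totzajatreb*.
The definite form *totzajatreb*: final sound = /b/, a voiced consonant → -ag → *totzajatrebag*.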